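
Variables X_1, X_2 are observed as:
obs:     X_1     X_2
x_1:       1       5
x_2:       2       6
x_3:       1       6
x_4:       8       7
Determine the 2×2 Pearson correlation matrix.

Step 1 — column means:
  mean(X_1) = (1 + 2 + 1 + 8) / 4 = 12/4 = 3
  mean(X_2) = (5 + 6 + 6 + 7) / 4 = 24/4 = 6

Step 2 — sample variances and covariances s[i,j] = (1/(n-1)) · Σ_k (x_{k,i} - mean_i) · (x_{k,j} - mean_j), with n-1 = 3:
  s[X_1,X_1] = ((-2)·(-2) + (-1)·(-1) + (-2)·(-2) + (5)·(5)) / 3 = 34/3 = 11.3333
  s[X_1,X_2] = ((-2)·(-1) + (-1)·(0) + (-2)·(0) + (5)·(1)) / 3 = 7/3 = 2.3333
  s[X_2,X_2] = ((-1)·(-1) + (0)·(0) + (0)·(0) + (1)·(1)) / 3 = 2/3 = 0.6667
  Sample standard deviations s_i = √(s[i,i]):
  s(X_1) = √(11.3333) = 3.3665
  s(X_2) = √(0.6667) = 0.8165

Step 3 — r_{ij} = s_{ij} / (s_i · s_j):
  r[X_1,X_1] = 1 (diagonal).
  r[X_1,X_2] = 2.3333 / (3.3665 · 0.8165) = 2.3333 / 2.7487 = 0.8489
  r[X_2,X_2] = 1 (diagonal).

R is symmetric with unit diagonal. Assembling:

R = [[1, 0.8489],
 [0.8489, 1]]


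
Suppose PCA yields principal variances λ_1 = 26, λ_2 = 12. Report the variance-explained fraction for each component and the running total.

Step 1 — total variance = trace(Sigma) = Σ λ_i = 26 + 12 = 38.

Step 2 — fraction explained by component i = λ_i / Σ λ:
  PC1: 26/38 = 0.6842
  PC2: 12/38 = 0.3158

Step 3 — cumulative fraction after k components = (λ_1 + ... + λ_k) / Σ λ:
  k = 1: 26/38 = 0.6842
  k = 2: (26 + 12)/38 = 38/38 = 1

Summary (fraction, with percent):

explained: PC1 0.6842 (68.42%), PC2 0.3158 (31.58%);  cumulative: 0.6842, 1


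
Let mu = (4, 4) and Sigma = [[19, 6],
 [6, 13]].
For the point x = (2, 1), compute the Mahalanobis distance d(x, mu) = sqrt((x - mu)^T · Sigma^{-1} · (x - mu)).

Step 1 — centre the observation: (x - mu) = (-2, -3).

Step 2 — invert Sigma. det(Sigma) = 19·13 - (6)² = 211.
  Sigma^{-1} = (1/det) · [[d, -b], [-b, a]] = [[0.0616, -0.0284],
 [-0.0284, 0.09]].

Step 3 — form the quadratic (x - mu)^T · Sigma^{-1} · (x - mu):
  Sigma^{-1} · (x - mu) = (-0.0379, -0.2133).
  (x - mu)^T · [Sigma^{-1} · (x - mu)] = (-2)·(-0.0379) + (-3)·(-0.2133) = 0.7156.

Step 4 — take square root: d = √(0.7156) ≈ 0.846.

d(x, mu) = √(0.7156) ≈ 0.846


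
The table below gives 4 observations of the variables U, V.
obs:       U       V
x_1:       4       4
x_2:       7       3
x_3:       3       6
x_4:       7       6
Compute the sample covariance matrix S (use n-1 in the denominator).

Step 1 — column means:
  mean(U) = (4 + 7 + 3 + 7) / 4 = 21/4 = 5.25
  mean(V) = (4 + 3 + 6 + 6) / 4 = 19/4 = 4.75

Step 2 — sample covariance S[i,j] = (1/(n-1)) · Σ_k (x_{k,i} - mean_i) · (x_{k,j} - mean_j), with n-1 = 3.
  S[U,U] = ((-1.25)·(-1.25) + (1.75)·(1.75) + (-2.25)·(-2.25) + (1.75)·(1.75)) / 3 = 12.75/3 = 4.25
  S[U,V] = ((-1.25)·(-0.75) + (1.75)·(-1.75) + (-2.25)·(1.25) + (1.75)·(1.25)) / 3 = -2.75/3 = -0.9167
  S[V,V] = ((-0.75)·(-0.75) + (-1.75)·(-1.75) + (1.25)·(1.25) + (1.25)·(1.25)) / 3 = 6.75/3 = 2.25

S is symmetric (S[j,i] = S[i,j]). Assembling:

S = [[4.25, -0.9167],
 [-0.9167, 2.25]]


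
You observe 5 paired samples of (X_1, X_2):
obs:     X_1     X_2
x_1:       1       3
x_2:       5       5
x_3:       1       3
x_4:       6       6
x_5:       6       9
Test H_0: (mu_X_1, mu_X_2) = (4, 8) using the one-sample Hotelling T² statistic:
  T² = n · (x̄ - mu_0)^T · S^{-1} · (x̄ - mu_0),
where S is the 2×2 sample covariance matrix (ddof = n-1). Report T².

Step 1 — sample mean vector:
  mean(X_1) = (1 + 5 + 1 + 6 + 6) / 5 = 19/5 = 3.8
  mean(X_2) = (3 + 5 + 3 + 6 + 9) / 5 = 26/5 = 5.2
  x̄ = (3.8, 5.2),  deviation x̄ - mu_0 = (3.8, 5.2) - (4, 8) = (-0.2, -2.8).

Step 2 — sample covariance matrix, S[i,j] = (1/(n-1)) · Σ_k (x_{k,i} - mean_i) · (x_{k,j} - mean_j), divisor n-1 = 4:
  S[X_1,X_1] = ((-2.8)·(-2.8) + (1.2)·(1.2) + (-2.8)·(-2.8) + (2.2)·(2.2) + (2.2)·(2.2)) / 4 = 26.8/4 = 6.7
  S[X_1,X_2] = ((-2.8)·(-2.2) + (1.2)·(-0.2) + (-2.8)·(-2.2) + (2.2)·(0.8) + (2.2)·(3.8)) / 4 = 22.2/4 = 5.55
  S[X_2,X_2] = ((-2.2)·(-2.2) + (-0.2)·(-0.2) + (-2.2)·(-2.2) + (0.8)·(0.8) + (3.8)·(3.8)) / 4 = 24.8/4 = 6.2
  S = [[6.7, 5.55],
 [5.55, 6.2]].

Step 3 — invert S. det(S) = 6.7·6.2 - (5.55)² = 10.7375.
  S^{-1} = (1/det) · [[d, -b], [-b, a]] = [[0.5774, -0.5169],
 [-0.5169, 0.624]].

Step 4 — quadratic form (x̄ - mu_0)^T · S^{-1} · (x̄ - mu_0):
  S^{-1} · (x̄ - mu_0) = (1.3318, -1.6438),
  (x̄ - mu_0)^T · [...] = (-0.2)·(1.3318) + (-2.8)·(-1.6438) = 4.3362.

Step 5 — scale by n: T² = 5 · 4.3362 = 21.681.

T² ≈ 21.681


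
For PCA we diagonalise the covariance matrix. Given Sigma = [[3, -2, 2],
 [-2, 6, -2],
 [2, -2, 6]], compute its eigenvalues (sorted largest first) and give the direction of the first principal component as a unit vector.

Step 1 — characteristic polynomial p(λ) = det(λI - Sigma) = λ³ - tr·λ² + c_1·λ - det, where tr = trace, c_1 = sum of the principal 2×2 minors, det = det(Sigma):
  tr = 3 + 6 + 6 = 15,
  c_1 = (3·6 - (-2)²) + (3·6 - (2)²) + (6·6 - (-2)²) = 14 + 14 + 32 = 60,
  det = 3·(6·6 - (-2)²) - (-2)·((-2)·6 - (-2)·(2)) + (2)·((-2)·(-2) - 6·(2)) = 3·(32) - (-2)·(-8) + (2)·(-8) = 64.
  So p(λ) = λ³ - 15λ² + 60λ - 64.
Step 2 — look for an integer root (rational root theorem: any rational root is an integer divisor of 64). Testing λ = 4:
  p(4) = 64 - 240 + 240 - 64 = 0  ✓
  Dividing out (λ - 4): p(λ) = (λ - 4)(λ² - 11λ + 16).
Step 3 — remaining eigenvalues from the quadratic λ² - 11λ + 16 = 0:
  Δ = 11² - 4·16 = 121 - 64 = 57,  λ = (11 ± √57)/2 = (11 ± 7.5498)/2 ≈ 9.2749 or 1.7251.
  Sorted: λ_1 = 9.2749,  λ_2 = 4,  λ_3 = 1.7251  (check: sum = 15 = tr ✓).

Step 4 — unit eigenvector for λ_1 ≈ 9.2749: v spans the null space of (Sigma - λ_1 I), whose rows are
  r_1 = (-6.2749, -2, 2),  r_2 = (-2, -3.2749, -2),  r_3 = (2, -2, -3.2749).
  v is orthogonal to every row, so take v ∝ r_1 × r_2 = ((-2)·(-2) - (2)·(-3.2749), (2)·(-2) - (-6.2749)·(-2), (-6.2749)·(-3.2749) - (-2)·(-2)) ≈ (10.5498, -16.5498, 16.5498).
  Let u = (10.5498, -16.5498, 16.5498).
  ||u|| = √((10.5498)² + (-16.5498)² + (16.5498)²) = √(659.093) ≈ 25.6728,  v_1 = u/||u|| ≈ (0.4109, -0.6446, 0.6446) (||v_1|| = 1).

λ_1 = 9.2749,  λ_2 = 4,  λ_3 = 1.7251;  v_1 ≈ (0.4109, -0.6446, 0.6446)


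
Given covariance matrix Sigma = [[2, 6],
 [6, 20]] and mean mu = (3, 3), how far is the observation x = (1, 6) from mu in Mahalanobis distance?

Step 1 — centre the observation: (x - mu) = (-2, 3).

Step 2 — invert Sigma. det(Sigma) = 2·20 - (6)² = 4.
  Sigma^{-1} = (1/det) · [[d, -b], [-b, a]] = [[5, -1.5],
 [-1.5, 0.5]].

Step 3 — form the quadratic (x - mu)^T · Sigma^{-1} · (x - mu):
  Sigma^{-1} · (x - mu) = (-14.5, 4.5).
  (x - mu)^T · [Sigma^{-1} · (x - mu)] = (-2)·(-14.5) + (3)·(4.5) = 42.5.

Step 4 — take square root: d = √(42.5) ≈ 6.5192.

d(x, mu) = √(42.5) ≈ 6.5192


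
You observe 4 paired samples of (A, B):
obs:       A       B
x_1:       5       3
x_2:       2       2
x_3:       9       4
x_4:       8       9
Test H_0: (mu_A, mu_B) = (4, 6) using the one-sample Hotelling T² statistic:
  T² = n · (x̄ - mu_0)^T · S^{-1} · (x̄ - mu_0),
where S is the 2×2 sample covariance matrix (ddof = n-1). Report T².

Step 1 — sample mean vector:
  mean(A) = (5 + 2 + 9 + 8) / 4 = 24/4 = 6
  mean(B) = (3 + 2 + 4 + 9) / 4 = 18/4 = 4.5
  x̄ = (6, 4.5),  deviation x̄ - mu_0 = (6, 4.5) - (4, 6) = (2, -1.5).

Step 2 — sample covariance matrix, S[i,j] = (1/(n-1)) · Σ_k (x_{k,i} - mean_i) · (x_{k,j} - mean_j), divisor n-1 = 3:
  S[A,A] = ((-1)·(-1) + (-4)·(-4) + (3)·(3) + (2)·(2)) / 3 = 30/3 = 10
  S[A,B] = ((-1)·(-1.5) + (-4)·(-2.5) + (3)·(-0.5) + (2)·(4.5)) / 3 = 19/3 = 6.3333
  S[B,B] = ((-1.5)·(-1.5) + (-2.5)·(-2.5) + (-0.5)·(-0.5) + (4.5)·(4.5)) / 3 = 29/3 = 9.6667
  S = [[10, 6.3333],
 [6.3333, 9.6667]].

Step 3 — invert S. det(S) = 10·9.6667 - (6.3333)² = 56.5556.
  S^{-1} = (1/det) · [[d, -b], [-b, a]] = [[0.1709, -0.112],
 [-0.112, 0.1768]].

Step 4 — quadratic form (x̄ - mu_0)^T · S^{-1} · (x̄ - mu_0):
  S^{-1} · (x̄ - mu_0) = (0.5098, -0.4892),
  (x̄ - mu_0)^T · [...] = (2)·(0.5098) + (-1.5)·(-0.4892) = 1.7534.

Step 5 — scale by n: T² = 4 · 1.7534 = 7.0138.

T² ≈ 7.0138


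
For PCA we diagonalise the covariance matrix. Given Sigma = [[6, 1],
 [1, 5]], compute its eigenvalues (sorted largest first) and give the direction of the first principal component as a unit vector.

Step 1 — characteristic polynomial of 2×2 Sigma:
  det(Sigma - λI) = λ² - trace · λ + det = 0.
  trace = 6 + 5 = 11, det = 6·5 - (1)² = 29.
Step 2 — discriminant:
  Δ = trace² - 4·det = 121 - 116 = 5.
Step 3 — eigenvalues:
  λ = (trace ± √Δ)/2 = (11 ± 2.2361)/2,
  λ_1 = 6.618,  λ_2 = 4.382.

Step 4 — unit eigenvector for λ_1: solve (Sigma - λ_1 I)v = 0. First row:
  (6 - 6.618)·v_x + (1)·v_y = 0, i.e. (-0.618)·v_x + (1)·v_y = 0,
  so v ∝ (b, λ_1 - a) = (1, 0.618) = u.
  ||u|| = √((1)² + (0.618)²) = √(1.382) ≈ 1.1756,
  v_1 = u/||u|| ≈ (0.8507, 0.5257) (||v_1|| = 1).

λ_1 = 6.618,  λ_2 = 4.382;  v_1 ≈ (0.8507, 0.5257)


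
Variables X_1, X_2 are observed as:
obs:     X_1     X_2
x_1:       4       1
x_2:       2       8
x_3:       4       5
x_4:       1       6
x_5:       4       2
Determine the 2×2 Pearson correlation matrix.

Step 1 — column means:
  mean(X_1) = (4 + 2 + 4 + 1 + 4) / 5 = 15/5 = 3
  mean(X_2) = (1 + 8 + 5 + 6 + 2) / 5 = 22/5 = 4.4

Step 2 — sample variances and covariances s[i,j] = (1/(n-1)) · Σ_k (x_{k,i} - mean_i) · (x_{k,j} - mean_j), with n-1 = 4:
  s[X_1,X_1] = ((1)·(1) + (-1)·(-1) + (1)·(1) + (-2)·(-2) + (1)·(1)) / 4 = 8/4 = 2
  s[X_1,X_2] = ((1)·(-3.4) + (-1)·(3.6) + (1)·(0.6) + (-2)·(1.6) + (1)·(-2.4)) / 4 = -12/4 = -3
  s[X_2,X_2] = ((-3.4)·(-3.4) + (3.6)·(3.6) + (0.6)·(0.6) + (1.6)·(1.6) + (-2.4)·(-2.4)) / 4 = 33.2/4 = 8.3
  Sample standard deviations s_i = √(s[i,i]):
  s(X_1) = √(2) = 1.4142
  s(X_2) = √(8.3) = 2.881

Step 3 — r_{ij} = s_{ij} / (s_i · s_j):
  r[X_1,X_1] = 1 (diagonal).
  r[X_1,X_2] = -3 / (1.4142 · 2.881) = -3 / 4.0743 = -0.7363
  r[X_2,X_2] = 1 (diagonal).

R is symmetric with unit diagonal. Assembling:

R = [[1, -0.7363],
 [-0.7363, 1]]


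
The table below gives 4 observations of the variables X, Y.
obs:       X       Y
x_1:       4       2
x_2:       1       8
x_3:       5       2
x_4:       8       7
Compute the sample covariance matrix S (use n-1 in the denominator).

Step 1 — column means:
  mean(X) = (4 + 1 + 5 + 8) / 4 = 18/4 = 4.5
  mean(Y) = (2 + 8 + 2 + 7) / 4 = 19/4 = 4.75

Step 2 — sample covariance S[i,j] = (1/(n-1)) · Σ_k (x_{k,i} - mean_i) · (x_{k,j} - mean_j), with n-1 = 3.
  S[X,X] = ((-0.5)·(-0.5) + (-3.5)·(-3.5) + (0.5)·(0.5) + (3.5)·(3.5)) / 3 = 25/3 = 8.3333
  S[X,Y] = ((-0.5)·(-2.75) + (-3.5)·(3.25) + (0.5)·(-2.75) + (3.5)·(2.25)) / 3 = -3.5/3 = -1.1667
  S[Y,Y] = ((-2.75)·(-2.75) + (3.25)·(3.25) + (-2.75)·(-2.75) + (2.25)·(2.25)) / 3 = 30.75/3 = 10.25

S is symmetric (S[j,i] = S[i,j]). Assembling:

S = [[8.3333, -1.1667],
 [-1.1667, 10.25]]


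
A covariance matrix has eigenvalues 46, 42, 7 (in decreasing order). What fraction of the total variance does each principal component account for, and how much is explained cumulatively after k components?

Step 1 — total variance = trace(Sigma) = Σ λ_i = 46 + 42 + 7 = 95.

Step 2 — fraction explained by component i = λ_i / Σ λ:
  PC1: 46/95 = 0.4842
  PC2: 42/95 = 0.4421
  PC3: 7/95 = 0.0737

Step 3 — cumulative fraction after k components = (λ_1 + ... + λ_k) / Σ λ:
  k = 1: 46/95 = 0.4842
  k = 2: (46 + 42)/95 = 88/95 = 0.9263
  k = 3: (46 + 42 + 7)/95 = 95/95 = 1

Summary (fraction, with percent):

explained: PC1 0.4842 (48.42%), PC2 0.4421 (44.21%), PC3 0.0737 (7.37%);  cumulative: 0.4842, 0.9263, 1


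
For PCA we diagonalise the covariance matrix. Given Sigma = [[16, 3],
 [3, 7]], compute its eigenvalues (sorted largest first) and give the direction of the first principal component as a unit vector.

Step 1 — characteristic polynomial of 2×2 Sigma:
  det(Sigma - λI) = λ² - trace · λ + det = 0.
  trace = 16 + 7 = 23, det = 16·7 - (3)² = 103.
Step 2 — discriminant:
  Δ = trace² - 4·det = 529 - 412 = 117.
Step 3 — eigenvalues:
  λ = (trace ± √Δ)/2 = (23 ± 10.8167)/2,
  λ_1 = 16.9083,  λ_2 = 6.0917.

Step 4 — unit eigenvector for λ_1: solve (Sigma - λ_1 I)v = 0. First row:
  (16 - 16.9083)·v_x + (3)·v_y = 0, i.e. (-0.9083)·v_x + (3)·v_y = 0,
  so v ∝ (b, λ_1 - a) = (3, 0.9083) = u.
  ||u|| = √((3)² + (0.9083)²) = √(9.8251) ≈ 3.1345,
  v_1 = u/||u|| ≈ (0.9571, 0.2898) (||v_1|| = 1).

λ_1 = 16.9083,  λ_2 = 6.0917;  v_1 ≈ (0.9571, 0.2898)


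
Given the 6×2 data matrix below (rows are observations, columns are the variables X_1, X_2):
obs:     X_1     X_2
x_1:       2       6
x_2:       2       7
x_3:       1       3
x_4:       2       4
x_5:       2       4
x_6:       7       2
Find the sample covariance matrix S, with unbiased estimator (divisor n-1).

Step 1 — column means:
  mean(X_1) = (2 + 2 + 1 + 2 + 2 + 7) / 6 = 16/6 = 2.6667
  mean(X_2) = (6 + 7 + 3 + 4 + 4 + 2) / 6 = 26/6 = 4.3333

Step 2 — sample covariance S[i,j] = (1/(n-1)) · Σ_k (x_{k,i} - mean_i) · (x_{k,j} - mean_j), with n-1 = 5.
  S[X_1,X_1] = ((-0.6667)·(-0.6667) + (-0.6667)·(-0.6667) + (-1.6667)·(-1.6667) + (-0.6667)·(-0.6667) + (-0.6667)·(-0.6667) + (4.3333)·(4.3333)) / 5 = 23.3333/5 = 4.6667
  S[X_1,X_2] = ((-0.6667)·(1.6667) + (-0.6667)·(2.6667) + (-1.6667)·(-1.3333) + (-0.6667)·(-0.3333) + (-0.6667)·(-0.3333) + (4.3333)·(-2.3333)) / 5 = -10.3333/5 = -2.0667
  S[X_2,X_2] = ((1.6667)·(1.6667) + (2.6667)·(2.6667) + (-1.3333)·(-1.3333) + (-0.3333)·(-0.3333) + (-0.3333)·(-0.3333) + (-2.3333)·(-2.3333)) / 5 = 17.3333/5 = 3.4667

S is symmetric (S[j,i] = S[i,j]). Assembling:

S = [[4.6667, -2.0667],
 [-2.0667, 3.4667]]


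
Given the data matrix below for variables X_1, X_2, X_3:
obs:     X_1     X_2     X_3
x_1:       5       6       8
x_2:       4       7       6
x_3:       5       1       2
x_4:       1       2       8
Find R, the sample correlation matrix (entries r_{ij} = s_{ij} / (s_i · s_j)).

Step 1 — column means:
  mean(X_1) = (5 + 4 + 5 + 1) / 4 = 15/4 = 3.75
  mean(X_2) = (6 + 7 + 1 + 2) / 4 = 16/4 = 4
  mean(X_3) = (8 + 6 + 2 + 8) / 4 = 24/4 = 6

Step 2 — sample variances and covariances s[i,j] = (1/(n-1)) · Σ_k (x_{k,i} - mean_i) · (x_{k,j} - mean_j), with n-1 = 3:
  s[X_1,X_1] = ((1.25)·(1.25) + (0.25)·(0.25) + (1.25)·(1.25) + (-2.75)·(-2.75)) / 3 = 10.75/3 = 3.5833
  s[X_1,X_2] = ((1.25)·(2) + (0.25)·(3) + (1.25)·(-3) + (-2.75)·(-2)) / 3 = 5/3 = 1.6667
  s[X_1,X_3] = ((1.25)·(2) + (0.25)·(0) + (1.25)·(-4) + (-2.75)·(2)) / 3 = -8/3 = -2.6667
  s[X_2,X_2] = ((2)·(2) + (3)·(3) + (-3)·(-3) + (-2)·(-2)) / 3 = 26/3 = 8.6667
  s[X_2,X_3] = ((2)·(2) + (3)·(0) + (-3)·(-4) + (-2)·(2)) / 3 = 12/3 = 4
  s[X_3,X_3] = ((2)·(2) + (0)·(0) + (-4)·(-4) + (2)·(2)) / 3 = 24/3 = 8
  Sample standard deviations s_i = √(s[i,i]):
  s(X_1) = √(3.5833) = 1.893
  s(X_2) = √(8.6667) = 2.9439
  s(X_3) = √(8) = 2.8284

Step 3 — r_{ij} = s_{ij} / (s_i · s_j):
  r[X_1,X_1] = 1 (diagonal).
  r[X_1,X_2] = 1.6667 / (1.893 · 2.9439) = 1.6667 / 5.5728 = 0.2991
  r[X_1,X_3] = -2.6667 / (1.893 · 2.8284) = -2.6667 / 5.3541 = -0.4981
  r[X_2,X_2] = 1 (diagonal).
  r[X_2,X_3] = 4 / (2.9439 · 2.8284) = 4 / 8.3267 = 0.4804
  r[X_3,X_3] = 1 (diagonal).

R is symmetric with unit diagonal. Assembling:

R = [[1, 0.2991, -0.4981],
 [0.2991, 1, 0.4804],
 [-0.4981, 0.4804, 1]]


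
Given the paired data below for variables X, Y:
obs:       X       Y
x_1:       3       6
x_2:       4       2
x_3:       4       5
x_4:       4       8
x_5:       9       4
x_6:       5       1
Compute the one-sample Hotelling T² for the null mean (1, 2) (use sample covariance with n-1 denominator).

Step 1 — sample mean vector:
  mean(X) = (3 + 4 + 4 + 4 + 9 + 5) / 6 = 29/6 = 4.8333
  mean(Y) = (6 + 2 + 5 + 8 + 4 + 1) / 6 = 26/6 = 4.3333
  x̄ = (4.8333, 4.3333),  deviation x̄ - mu_0 = (4.8333, 4.3333) - (1, 2) = (3.8333, 2.3333).

Step 2 — sample covariance matrix, S[i,j] = (1/(n-1)) · Σ_k (x_{k,i} - mean_i) · (x_{k,j} - mean_j), divisor n-1 = 5:
  S[X,X] = ((-1.8333)·(-1.8333) + (-0.8333)·(-0.8333) + (-0.8333)·(-0.8333) + (-0.8333)·(-0.8333) + (4.1667)·(4.1667) + (0.1667)·(0.1667)) / 5 = 22.8333/5 = 4.5667
  S[X,Y] = ((-1.8333)·(1.6667) + (-0.8333)·(-2.3333) + (-0.8333)·(0.6667) + (-0.8333)·(3.6667) + (4.1667)·(-0.3333) + (0.1667)·(-3.3333)) / 5 = -6.6667/5 = -1.3333
  S[Y,Y] = ((1.6667)·(1.6667) + (-2.3333)·(-2.3333) + (0.6667)·(0.6667) + (3.6667)·(3.6667) + (-0.3333)·(-0.3333) + (-3.3333)·(-3.3333)) / 5 = 33.3333/5 = 6.6667
  S = [[4.5667, -1.3333],
 [-1.3333, 6.6667]].

Step 3 — invert S. det(S) = 4.5667·6.6667 - (-1.3333)² = 28.6667.
  S^{-1} = (1/det) · [[d, -b], [-b, a]] = [[0.2326, 0.0465],
 [0.0465, 0.1593]].

Step 4 — quadratic form (x̄ - mu_0)^T · S^{-1} · (x̄ - mu_0):
  S^{-1} · (x̄ - mu_0) = (1, 0.55),
  (x̄ - mu_0)^T · [...] = (3.8333)·(1) + (2.3333)·(0.55) = 5.1167.

Step 5 — scale by n: T² = 6 · 5.1167 = 30.7.

T² ≈ 30.7


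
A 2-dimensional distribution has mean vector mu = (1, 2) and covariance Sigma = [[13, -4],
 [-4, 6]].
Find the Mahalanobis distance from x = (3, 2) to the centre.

Step 1 — centre the observation: (x - mu) = (2, 0).

Step 2 — invert Sigma. det(Sigma) = 13·6 - (-4)² = 62.
  Sigma^{-1} = (1/det) · [[d, -b], [-b, a]] = [[0.0968, 0.0645],
 [0.0645, 0.2097]].

Step 3 — form the quadratic (x - mu)^T · Sigma^{-1} · (x - mu):
  Sigma^{-1} · (x - mu) = (0.1935, 0.129).
  (x - mu)^T · [Sigma^{-1} · (x - mu)] = (2)·(0.1935) + (0)·(0.129) = 0.3871.

Step 4 — take square root: d = √(0.3871) ≈ 0.6222.

d(x, mu) = √(0.3871) ≈ 0.6222


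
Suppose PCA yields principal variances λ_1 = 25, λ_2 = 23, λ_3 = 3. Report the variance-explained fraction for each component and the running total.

Step 1 — total variance = trace(Sigma) = Σ λ_i = 25 + 23 + 3 = 51.

Step 2 — fraction explained by component i = λ_i / Σ λ:
  PC1: 25/51 = 0.4902
  PC2: 23/51 = 0.451
  PC3: 3/51 = 0.0588

Step 3 — cumulative fraction after k components = (λ_1 + ... + λ_k) / Σ λ:
  k = 1: 25/51 = 0.4902
  k = 2: (25 + 23)/51 = 48/51 = 0.9412
  k = 3: (25 + 23 + 3)/51 = 51/51 = 1

Summary (fraction, with percent):

explained: PC1 0.4902 (49.02%), PC2 0.451 (45.1%), PC3 0.0588 (5.88%);  cumulative: 0.4902, 0.9412, 1


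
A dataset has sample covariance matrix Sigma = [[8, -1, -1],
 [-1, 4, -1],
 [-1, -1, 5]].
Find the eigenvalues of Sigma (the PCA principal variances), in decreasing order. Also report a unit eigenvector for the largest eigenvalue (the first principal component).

Step 1 — characteristic polynomial p(λ) = det(λI - Sigma) = λ³ - tr·λ² + c_1·λ - det, where tr = trace, c_1 = sum of the principal 2×2 minors, det = det(Sigma):
  tr = 8 + 4 + 5 = 17,
  c_1 = (8·4 - (-1)²) + (8·5 - (-1)²) + (4·5 - (-1)²) = 31 + 39 + 19 = 89,
  det = 8·(4·5 - (-1)²) - (-1)·((-1)·5 - (-1)·(-1)) + (-1)·((-1)·(-1) - 4·(-1)) = 8·(19) - (-1)·(-6) + (-1)·(5) = 141.
  So p(λ) = λ³ - 17λ² + 89λ - 141.
Step 2 — look for an integer root (rational root theorem: any rational root is an integer divisor of 141). Testing λ = 3:
  p(3) = 27 - 153 + 267 - 141 = 0  ✓
  Dividing out (λ - 3): p(λ) = (λ - 3)(λ² - 14λ + 47).
Step 3 — remaining eigenvalues from the quadratic λ² - 14λ + 47 = 0:
  Δ = 14² - 4·47 = 196 - 188 = 8,  λ = (14 ± √8)/2 = (14 ± 2.8284)/2 ≈ 8.4142 or 5.5858.
  Sorted: λ_1 = 8.4142,  λ_2 = 5.5858,  λ_3 = 3  (check: sum = 17 = tr ✓).

Step 4 — unit eigenvector for λ_1 ≈ 8.4142: v spans the null space of (Sigma - λ_1 I), whose rows are
  r_1 = (-0.4142, -1, -1),  r_2 = (-1, -4.4142, -1),  r_3 = (-1, -1, -3.4142).
  v is orthogonal to every row, so take v ∝ r_1 × r_2 = ((-1)·(-1) - (-1)·(-4.4142), (-1)·(-1) - (-0.4142)·(-1), (-0.4142)·(-4.4142) - (-1)·(-1)) ≈ (-3.4142, 0.5858, 0.8284).
  Rescale (multiply by -1 so the first nonzero entry is positive): u = (3.4142, -0.5858, -0.8284).
  ||u|| = √((3.4142)² + (-0.5858)² + (-0.8284)²) = √(12.6863) ≈ 3.5618,  v_1 = u/||u|| ≈ (0.9586, -0.1645, -0.2326) (||v_1|| = 1).

λ_1 = 8.4142,  λ_2 = 5.5858,  λ_3 = 3;  v_1 ≈ (0.9586, -0.1645, -0.2326)


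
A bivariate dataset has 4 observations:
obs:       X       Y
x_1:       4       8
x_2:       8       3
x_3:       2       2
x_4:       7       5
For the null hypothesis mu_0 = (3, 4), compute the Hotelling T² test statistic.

Step 1 — sample mean vector:
  mean(X) = (4 + 8 + 2 + 7) / 4 = 21/4 = 5.25
  mean(Y) = (8 + 3 + 2 + 5) / 4 = 18/4 = 4.5
  x̄ = (5.25, 4.5),  deviation x̄ - mu_0 = (5.25, 4.5) - (3, 4) = (2.25, 0.5).

Step 2 — sample covariance matrix, S[i,j] = (1/(n-1)) · Σ_k (x_{k,i} - mean_i) · (x_{k,j} - mean_j), divisor n-1 = 3:
  S[X,X] = ((-1.25)·(-1.25) + (2.75)·(2.75) + (-3.25)·(-3.25) + (1.75)·(1.75)) / 3 = 22.75/3 = 7.5833
  S[X,Y] = ((-1.25)·(3.5) + (2.75)·(-1.5) + (-3.25)·(-2.5) + (1.75)·(0.5)) / 3 = 0.5/3 = 0.1667
  S[Y,Y] = ((3.5)·(3.5) + (-1.5)·(-1.5) + (-2.5)·(-2.5) + (0.5)·(0.5)) / 3 = 21/3 = 7
  S = [[7.5833, 0.1667],
 [0.1667, 7]].

Step 3 — invert S. det(S) = 7.5833·7 - (0.1667)² = 53.0556.
  S^{-1} = (1/det) · [[d, -b], [-b, a]] = [[0.1319, -0.0031],
 [-0.0031, 0.1429]].

Step 4 — quadratic form (x̄ - mu_0)^T · S^{-1} · (x̄ - mu_0):
  S^{-1} · (x̄ - mu_0) = (0.2953, 0.0644),
  (x̄ - mu_0)^T · [...] = (2.25)·(0.2953) + (0.5)·(0.0644) = 0.6966.

Step 5 — scale by n: T² = 4 · 0.6966 = 2.7864.

T² ≈ 2.7864


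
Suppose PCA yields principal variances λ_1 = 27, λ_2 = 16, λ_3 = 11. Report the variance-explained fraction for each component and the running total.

Step 1 — total variance = trace(Sigma) = Σ λ_i = 27 + 16 + 11 = 54.

Step 2 — fraction explained by component i = λ_i / Σ λ:
  PC1: 27/54 = 0.5
  PC2: 16/54 = 0.2963
  PC3: 11/54 = 0.2037

Step 3 — cumulative fraction after k components = (λ_1 + ... + λ_k) / Σ λ:
  k = 1: 27/54 = 0.5
  k = 2: (27 + 16)/54 = 43/54 = 0.7963
  k = 3: (27 + 16 + 11)/54 = 54/54 = 1

Summary (fraction, with percent):

explained: PC1 0.5 (50%), PC2 0.2963 (29.63%), PC3 0.2037 (20.37%);  cumulative: 0.5, 0.7963, 1


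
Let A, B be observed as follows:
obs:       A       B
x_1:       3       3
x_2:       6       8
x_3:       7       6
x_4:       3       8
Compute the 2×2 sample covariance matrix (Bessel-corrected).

Step 1 — column means:
  mean(A) = (3 + 6 + 7 + 3) / 4 = 19/4 = 4.75
  mean(B) = (3 + 8 + 6 + 8) / 4 = 25/4 = 6.25

Step 2 — sample covariance S[i,j] = (1/(n-1)) · Σ_k (x_{k,i} - mean_i) · (x_{k,j} - mean_j), with n-1 = 3.
  S[A,A] = ((-1.75)·(-1.75) + (1.25)·(1.25) + (2.25)·(2.25) + (-1.75)·(-1.75)) / 3 = 12.75/3 = 4.25
  S[A,B] = ((-1.75)·(-3.25) + (1.25)·(1.75) + (2.25)·(-0.25) + (-1.75)·(1.75)) / 3 = 4.25/3 = 1.4167
  S[B,B] = ((-3.25)·(-3.25) + (1.75)·(1.75) + (-0.25)·(-0.25) + (1.75)·(1.75)) / 3 = 16.75/3 = 5.5833

S is symmetric (S[j,i] = S[i,j]). Assembling:

S = [[4.25, 1.4167],
 [1.4167, 5.5833]]


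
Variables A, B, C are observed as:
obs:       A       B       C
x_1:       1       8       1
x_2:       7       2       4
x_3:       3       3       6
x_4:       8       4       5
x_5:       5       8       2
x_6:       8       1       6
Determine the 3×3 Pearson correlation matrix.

Step 1 — column means:
  mean(A) = (1 + 7 + 3 + 8 + 5 + 8) / 6 = 32/6 = 5.3333
  mean(B) = (8 + 2 + 3 + 4 + 8 + 1) / 6 = 26/6 = 4.3333
  mean(C) = (1 + 4 + 6 + 5 + 2 + 6) / 6 = 24/6 = 4

Step 2 — sample variances and covariances s[i,j] = (1/(n-1)) · Σ_k (x_{k,i} - mean_i) · (x_{k,j} - mean_j), with n-1 = 5:
  s[A,A] = ((-4.3333)·(-4.3333) + (1.6667)·(1.6667) + (-2.3333)·(-2.3333) + (2.6667)·(2.6667) + (-0.3333)·(-0.3333) + (2.6667)·(2.6667)) / 5 = 41.3333/5 = 8.2667
  s[A,B] = ((-4.3333)·(3.6667) + (1.6667)·(-2.3333) + (-2.3333)·(-1.3333) + (2.6667)·(-0.3333) + (-0.3333)·(3.6667) + (2.6667)·(-3.3333)) / 5 = -27.6667/5 = -5.5333
  s[A,C] = ((-4.3333)·(-3) + (1.6667)·(0) + (-2.3333)·(2) + (2.6667)·(1) + (-0.3333)·(-2) + (2.6667)·(2)) / 5 = 17/5 = 3.4
  s[B,B] = ((3.6667)·(3.6667) + (-2.3333)·(-2.3333) + (-1.3333)·(-1.3333) + (-0.3333)·(-0.3333) + (3.6667)·(3.6667) + (-3.3333)·(-3.3333)) / 5 = 45.3333/5 = 9.0667
  s[B,C] = ((3.6667)·(-3) + (-2.3333)·(0) + (-1.3333)·(2) + (-0.3333)·(1) + (3.6667)·(-2) + (-3.3333)·(2)) / 5 = -28/5 = -5.6
  s[C,C] = ((-3)·(-3) + (0)·(0) + (2)·(2) + (1)·(1) + (-2)·(-2) + (2)·(2)) / 5 = 22/5 = 4.4
  Sample standard deviations s_i = √(s[i,i]):
  s(A) = √(8.2667) = 2.8752
  s(B) = √(9.0667) = 3.0111
  s(C) = √(4.4) = 2.0976

Step 3 — r_{ij} = s_{ij} / (s_i · s_j):
  r[A,A] = 1 (diagonal).
  r[A,B] = -5.5333 / (2.8752 · 3.0111) = -5.5333 / 8.6574 = -0.6391
  r[A,C] = 3.4 / (2.8752 · 2.0976) = 3.4 / 6.031 = 0.5638
  r[B,B] = 1 (diagonal).
  r[B,C] = -5.6 / (3.0111 · 2.0976) = -5.6 / 6.3161 = -0.8866
  r[C,C] = 1 (diagonal).

R is symmetric with unit diagonal. Assembling:

R = [[1, -0.6391, 0.5638],
 [-0.6391, 1, -0.8866],
 [0.5638, -0.8866, 1]]


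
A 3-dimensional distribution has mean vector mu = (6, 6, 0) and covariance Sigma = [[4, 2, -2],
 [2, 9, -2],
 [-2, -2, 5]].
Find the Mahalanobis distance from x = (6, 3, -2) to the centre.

Step 1 — centre the observation: (x - mu) = (0, -3, -2).

Step 2 — invert Sigma (cofactor / det for 3×3, or solve directly):
  Sigma^{-1} = [[0.3306, -0.0484, 0.1129],
 [-0.0484, 0.129, 0.0323],
 [0.1129, 0.0323, 0.2581]].

Step 3 — form the quadratic (x - mu)^T · Sigma^{-1} · (x - mu):
  Sigma^{-1} · (x - mu) = (-0.0806, -0.4516, -0.6129).
  (x - mu)^T · [Sigma^{-1} · (x - mu)] = (0)·(-0.0806) + (-3)·(-0.4516) + (-2)·(-0.6129) = 2.5806.

Step 4 — take square root: d = √(2.5806) ≈ 1.6064.

d(x, mu) = √(2.5806) ≈ 1.6064


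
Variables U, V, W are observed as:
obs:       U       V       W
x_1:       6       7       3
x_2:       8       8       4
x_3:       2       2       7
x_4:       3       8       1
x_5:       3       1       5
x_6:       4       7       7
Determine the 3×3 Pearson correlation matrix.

Step 1 — column means:
  mean(U) = (6 + 8 + 2 + 3 + 3 + 4) / 6 = 26/6 = 4.3333
  mean(V) = (7 + 8 + 2 + 8 + 1 + 7) / 6 = 33/6 = 5.5
  mean(W) = (3 + 4 + 7 + 1 + 5 + 7) / 6 = 27/6 = 4.5

Step 2 — sample variances and covariances s[i,j] = (1/(n-1)) · Σ_k (x_{k,i} - mean_i) · (x_{k,j} - mean_j), with n-1 = 5:
  s[U,U] = ((1.6667)·(1.6667) + (3.6667)·(3.6667) + (-2.3333)·(-2.3333) + (-1.3333)·(-1.3333) + (-1.3333)·(-1.3333) + (-0.3333)·(-0.3333)) / 5 = 25.3333/5 = 5.0667
  s[U,V] = ((1.6667)·(1.5) + (3.6667)·(2.5) + (-2.3333)·(-3.5) + (-1.3333)·(2.5) + (-1.3333)·(-4.5) + (-0.3333)·(1.5)) / 5 = 22/5 = 4.4
  s[U,W] = ((1.6667)·(-1.5) + (3.6667)·(-0.5) + (-2.3333)·(2.5) + (-1.3333)·(-3.5) + (-1.3333)·(0.5) + (-0.3333)·(2.5)) / 5 = -7/5 = -1.4
  s[V,V] = ((1.5)·(1.5) + (2.5)·(2.5) + (-3.5)·(-3.5) + (2.5)·(2.5) + (-4.5)·(-4.5) + (1.5)·(1.5)) / 5 = 49.5/5 = 9.9
  s[V,W] = ((1.5)·(-1.5) + (2.5)·(-0.5) + (-3.5)·(2.5) + (2.5)·(-3.5) + (-4.5)·(0.5) + (1.5)·(2.5)) / 5 = -19.5/5 = -3.9
  s[W,W] = ((-1.5)·(-1.5) + (-0.5)·(-0.5) + (2.5)·(2.5) + (-3.5)·(-3.5) + (0.5)·(0.5) + (2.5)·(2.5)) / 5 = 27.5/5 = 5.5
  Sample standard deviations s_i = √(s[i,i]):
  s(U) = √(5.0667) = 2.2509
  s(V) = √(9.9) = 3.1464
  s(W) = √(5.5) = 2.3452

Step 3 — r_{ij} = s_{ij} / (s_i · s_j):
  r[U,U] = 1 (diagonal).
  r[U,V] = 4.4 / (2.2509 · 3.1464) = 4.4 / 7.0824 = 0.6213
  r[U,W] = -1.4 / (2.2509 · 2.3452) = -1.4 / 5.2789 = -0.2652
  r[V,V] = 1 (diagonal).
  r[V,W] = -3.9 / (3.1464 · 2.3452) = -3.9 / 7.379 = -0.5285
  r[W,W] = 1 (diagonal).

R is symmetric with unit diagonal. Assembling:

R = [[1, 0.6213, -0.2652],
 [0.6213, 1, -0.5285],
 [-0.2652, -0.5285, 1]]


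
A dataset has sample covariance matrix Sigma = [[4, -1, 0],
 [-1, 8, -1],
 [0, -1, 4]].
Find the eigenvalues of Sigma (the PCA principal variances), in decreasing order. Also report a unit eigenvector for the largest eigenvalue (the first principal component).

Step 1 — characteristic polynomial p(λ) = det(λI - Sigma) = λ³ - tr·λ² + c_1·λ - det, where tr = trace, c_1 = sum of the principal 2×2 minors, det = det(Sigma):
  tr = 4 + 8 + 4 = 16,
  c_1 = (4·8 - (-1)²) + (4·4 - (0)²) + (8·4 - (-1)²) = 31 + 16 + 31 = 78,
  det = 4·(8·4 - (-1)²) - (-1)·((-1)·4 - (-1)·(0)) + (0)·((-1)·(-1) - 8·(0)) = 4·(31) - (-1)·(-4) + (0)·(1) = 120.
  So p(λ) = λ³ - 16λ² + 78λ - 120.
Step 2 — look for an integer root (rational root theorem: any rational root is an integer divisor of 120). Testing λ = 4:
  p(4) = 64 - 256 + 312 - 120 = 0  ✓
  Dividing out (λ - 4): p(λ) = (λ - 4)(λ² - 12λ + 30).
Step 3 — remaining eigenvalues from the quadratic λ² - 12λ + 30 = 0:
  Δ = 12² - 4·30 = 144 - 120 = 24,  λ = (12 ± √24)/2 = (12 ± 4.899)/2 ≈ 8.4495 or 3.5505.
  Sorted: λ_1 = 8.4495,  λ_2 = 4,  λ_3 = 3.5505  (check: sum = 16 = tr ✓).

Step 4 — unit eigenvector for λ_1 ≈ 8.4495: v spans the null space of (Sigma - λ_1 I), whose rows are
  r_1 = (-4.4495, -1, 0),  r_2 = (-1, -0.4495, -1),  r_3 = (0, -1, -4.4495).
  v is orthogonal to every row, so take v ∝ r_1 × r_2 = ((-1)·(-1) - (0)·(-0.4495), (0)·(-1) - (-4.4495)·(-1), (-4.4495)·(-0.4495) - (-1)·(-1)) ≈ (1, -4.4495, 1).
  Let u = (1, -4.4495, 1).
  ||u|| = √((1)² + (-4.4495)² + (1)²) = √(21.798) ≈ 4.6688,  v_1 = u/||u|| ≈ (0.2142, -0.953, 0.2142) (||v_1|| = 1).

λ_1 = 8.4495,  λ_2 = 4,  λ_3 = 3.5505;  v_1 ≈ (0.2142, -0.953, 0.2142)


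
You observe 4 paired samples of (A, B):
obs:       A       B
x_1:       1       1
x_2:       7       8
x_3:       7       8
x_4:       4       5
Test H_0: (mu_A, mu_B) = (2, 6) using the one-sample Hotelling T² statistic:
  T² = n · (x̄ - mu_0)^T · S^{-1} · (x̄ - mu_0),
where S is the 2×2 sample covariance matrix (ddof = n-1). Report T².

Step 1 — sample mean vector:
  mean(A) = (1 + 7 + 7 + 4) / 4 = 19/4 = 4.75
  mean(B) = (1 + 8 + 8 + 5) / 4 = 22/4 = 5.5
  x̄ = (4.75, 5.5),  deviation x̄ - mu_0 = (4.75, 5.5) - (2, 6) = (2.75, -0.5).

Step 2 — sample covariance matrix, S[i,j] = (1/(n-1)) · Σ_k (x_{k,i} - mean_i) · (x_{k,j} - mean_j), divisor n-1 = 3:
  S[A,A] = ((-3.75)·(-3.75) + (2.25)·(2.25) + (2.25)·(2.25) + (-0.75)·(-0.75)) / 3 = 24.75/3 = 8.25
  S[A,B] = ((-3.75)·(-4.5) + (2.25)·(2.5) + (2.25)·(2.5) + (-0.75)·(-0.5)) / 3 = 28.5/3 = 9.5
  S[B,B] = ((-4.5)·(-4.5) + (2.5)·(2.5) + (2.5)·(2.5) + (-0.5)·(-0.5)) / 3 = 33/3 = 11
  S = [[8.25, 9.5],
 [9.5, 11]].

Step 3 — invert S. det(S) = 8.25·11 - (9.5)² = 0.5.
  S^{-1} = (1/det) · [[d, -b], [-b, a]] = [[22, -19],
 [-19, 16.5]].

Step 4 — quadratic form (x̄ - mu_0)^T · S^{-1} · (x̄ - mu_0):
  S^{-1} · (x̄ - mu_0) = (70, -60.5),
  (x̄ - mu_0)^T · [...] = (2.75)·(70) + (-0.5)·(-60.5) = 222.75.

Step 5 — scale by n: T² = 4 · 222.75 = 891.

T² ≈ 891


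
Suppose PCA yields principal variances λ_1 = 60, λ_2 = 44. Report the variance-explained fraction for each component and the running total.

Step 1 — total variance = trace(Sigma) = Σ λ_i = 60 + 44 = 104.

Step 2 — fraction explained by component i = λ_i / Σ λ:
  PC1: 60/104 = 0.5769
  PC2: 44/104 = 0.4231

Step 3 — cumulative fraction after k components = (λ_1 + ... + λ_k) / Σ λ:
  k = 1: 60/104 = 0.5769
  k = 2: (60 + 44)/104 = 104/104 = 1

Summary (fraction, with percent):

explained: PC1 0.5769 (57.69%), PC2 0.4231 (42.31%);  cumulative: 0.5769, 1


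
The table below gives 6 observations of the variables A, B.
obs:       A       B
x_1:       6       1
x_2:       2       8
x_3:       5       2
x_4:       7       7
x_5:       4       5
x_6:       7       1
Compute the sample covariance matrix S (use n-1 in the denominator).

Step 1 — column means:
  mean(A) = (6 + 2 + 5 + 7 + 4 + 7) / 6 = 31/6 = 5.1667
  mean(B) = (1 + 8 + 2 + 7 + 5 + 1) / 6 = 24/6 = 4

Step 2 — sample covariance S[i,j] = (1/(n-1)) · Σ_k (x_{k,i} - mean_i) · (x_{k,j} - mean_j), with n-1 = 5.
  S[A,A] = ((0.8333)·(0.8333) + (-3.1667)·(-3.1667) + (-0.1667)·(-0.1667) + (1.8333)·(1.8333) + (-1.1667)·(-1.1667) + (1.8333)·(1.8333)) / 5 = 18.8333/5 = 3.7667
  S[A,B] = ((0.8333)·(-3) + (-3.1667)·(4) + (-0.1667)·(-2) + (1.8333)·(3) + (-1.1667)·(1) + (1.8333)·(-3)) / 5 = -16/5 = -3.2
  S[B,B] = ((-3)·(-3) + (4)·(4) + (-2)·(-2) + (3)·(3) + (1)·(1) + (-3)·(-3)) / 5 = 48/5 = 9.6

S is symmetric (S[j,i] = S[i,j]). Assembling:

S = [[3.7667, -3.2],
 [-3.2, 9.6]]


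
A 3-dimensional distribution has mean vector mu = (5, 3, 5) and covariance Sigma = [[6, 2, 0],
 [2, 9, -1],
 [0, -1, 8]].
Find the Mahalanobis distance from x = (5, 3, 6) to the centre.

Step 1 — centre the observation: (x - mu) = (0, 0, 1).

Step 2 — invert Sigma (cofactor / det for 3×3, or solve directly):
  Sigma^{-1} = [[0.1802, -0.0406, -0.0051],
 [-0.0406, 0.1218, 0.0152],
 [-0.0051, 0.0152, 0.1269]].

Step 3 — form the quadratic (x - mu)^T · Sigma^{-1} · (x - mu):
  Sigma^{-1} · (x - mu) = (-0.0051, 0.0152, 0.1269).
  (x - mu)^T · [Sigma^{-1} · (x - mu)] = (0)·(-0.0051) + (0)·(0.0152) + (1)·(0.1269) = 0.1269.

Step 4 — take square root: d = √(0.1269) ≈ 0.3562.

d(x, mu) = √(0.1269) ≈ 0.3562


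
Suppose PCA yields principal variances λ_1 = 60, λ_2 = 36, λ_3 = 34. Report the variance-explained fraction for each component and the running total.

Step 1 — total variance = trace(Sigma) = Σ λ_i = 60 + 36 + 34 = 130.

Step 2 — fraction explained by component i = λ_i / Σ λ:
  PC1: 60/130 = 0.4615
  PC2: 36/130 = 0.2769
  PC3: 34/130 = 0.2615

Step 3 — cumulative fraction after k components = (λ_1 + ... + λ_k) / Σ λ:
  k = 1: 60/130 = 0.4615
  k = 2: (60 + 36)/130 = 96/130 = 0.7385
  k = 3: (60 + 36 + 34)/130 = 130/130 = 1

Summary (fraction, with percent):

explained: PC1 0.4615 (46.15%), PC2 0.2769 (27.69%), PC3 0.2615 (26.15%);  cumulative: 0.4615, 0.7385, 1


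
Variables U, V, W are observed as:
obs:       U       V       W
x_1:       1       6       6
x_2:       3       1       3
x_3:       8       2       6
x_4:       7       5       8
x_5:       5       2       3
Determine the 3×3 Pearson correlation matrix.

Step 1 — column means:
  mean(U) = (1 + 3 + 8 + 7 + 5) / 5 = 24/5 = 4.8
  mean(V) = (6 + 1 + 2 + 5 + 2) / 5 = 16/5 = 3.2
  mean(W) = (6 + 3 + 6 + 8 + 3) / 5 = 26/5 = 5.2

Step 2 — sample variances and covariances s[i,j] = (1/(n-1)) · Σ_k (x_{k,i} - mean_i) · (x_{k,j} - mean_j), with n-1 = 4:
  s[U,U] = ((-3.8)·(-3.8) + (-1.8)·(-1.8) + (3.2)·(3.2) + (2.2)·(2.2) + (0.2)·(0.2)) / 4 = 32.8/4 = 8.2
  s[U,V] = ((-3.8)·(2.8) + (-1.8)·(-2.2) + (3.2)·(-1.2) + (2.2)·(1.8) + (0.2)·(-1.2)) / 4 = -6.8/4 = -1.7
  s[U,W] = ((-3.8)·(0.8) + (-1.8)·(-2.2) + (3.2)·(0.8) + (2.2)·(2.8) + (0.2)·(-2.2)) / 4 = 9.2/4 = 2.3
  s[V,V] = ((2.8)·(2.8) + (-2.2)·(-2.2) + (-1.2)·(-1.2) + (1.8)·(1.8) + (-1.2)·(-1.2)) / 4 = 18.8/4 = 4.7
  s[V,W] = ((2.8)·(0.8) + (-2.2)·(-2.2) + (-1.2)·(0.8) + (1.8)·(2.8) + (-1.2)·(-2.2)) / 4 = 13.8/4 = 3.45
  s[W,W] = ((0.8)·(0.8) + (-2.2)·(-2.2) + (0.8)·(0.8) + (2.8)·(2.8) + (-2.2)·(-2.2)) / 4 = 18.8/4 = 4.7
  Sample standard deviations s_i = √(s[i,i]):
  s(U) = √(8.2) = 2.8636
  s(V) = √(4.7) = 2.1679
  s(W) = √(4.7) = 2.1679

Step 3 — r_{ij} = s_{ij} / (s_i · s_j):
  r[U,U] = 1 (diagonal).
  r[U,V] = -1.7 / (2.8636 · 2.1679) = -1.7 / 6.2081 = -0.2738
  r[U,W] = 2.3 / (2.8636 · 2.1679) = 2.3 / 6.2081 = 0.3705
  r[V,V] = 1 (diagonal).
  r[V,W] = 3.45 / (2.1679 · 2.1679) = 3.45 / 4.7 = 0.734
  r[W,W] = 1 (diagonal).

R is symmetric with unit diagonal. Assembling:

R = [[1, -0.2738, 0.3705],
 [-0.2738, 1, 0.734],
 [0.3705, 0.734, 1]]


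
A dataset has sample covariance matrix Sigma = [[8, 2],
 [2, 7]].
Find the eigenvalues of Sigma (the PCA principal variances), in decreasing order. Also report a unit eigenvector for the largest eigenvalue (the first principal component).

Step 1 — characteristic polynomial of 2×2 Sigma:
  det(Sigma - λI) = λ² - trace · λ + det = 0.
  trace = 8 + 7 = 15, det = 8·7 - (2)² = 52.
Step 2 — discriminant:
  Δ = trace² - 4·det = 225 - 208 = 17.
Step 3 — eigenvalues:
  λ = (trace ± √Δ)/2 = (15 ± 4.1231)/2,
  λ_1 = 9.5616,  λ_2 = 5.4384.

Step 4 — unit eigenvector for λ_1: solve (Sigma - λ_1 I)v = 0. First row:
  (8 - 9.5616)·v_x + (2)·v_y = 0, i.e. (-1.5616)·v_x + (2)·v_y = 0,
  so v ∝ (b, λ_1 - a) = (2, 1.5616) = u.
  ||u|| = √((2)² + (1.5616)²) = √(6.4384) ≈ 2.5374,
  v_1 = u/||u|| ≈ (0.7882, 0.6154) (||v_1|| = 1).

λ_1 = 9.5616,  λ_2 = 5.4384;  v_1 ≈ (0.7882, 0.6154)


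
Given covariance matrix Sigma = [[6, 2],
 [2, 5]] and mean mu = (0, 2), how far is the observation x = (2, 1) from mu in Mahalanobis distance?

Step 1 — centre the observation: (x - mu) = (2, -1).

Step 2 — invert Sigma. det(Sigma) = 6·5 - (2)² = 26.
  Sigma^{-1} = (1/det) · [[d, -b], [-b, a]] = [[0.1923, -0.0769],
 [-0.0769, 0.2308]].

Step 3 — form the quadratic (x - mu)^T · Sigma^{-1} · (x - mu):
  Sigma^{-1} · (x - mu) = (0.4615, -0.3846).
  (x - mu)^T · [Sigma^{-1} · (x - mu)] = (2)·(0.4615) + (-1)·(-0.3846) = 1.3077.

Step 4 — take square root: d = √(1.3077) ≈ 1.1435.

d(x, mu) = √(1.3077) ≈ 1.1435


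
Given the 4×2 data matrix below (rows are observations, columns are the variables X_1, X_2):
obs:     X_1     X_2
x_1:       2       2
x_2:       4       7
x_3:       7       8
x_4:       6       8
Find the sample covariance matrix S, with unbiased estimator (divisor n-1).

Step 1 — column means:
  mean(X_1) = (2 + 4 + 7 + 6) / 4 = 19/4 = 4.75
  mean(X_2) = (2 + 7 + 8 + 8) / 4 = 25/4 = 6.25

Step 2 — sample covariance S[i,j] = (1/(n-1)) · Σ_k (x_{k,i} - mean_i) · (x_{k,j} - mean_j), with n-1 = 3.
  S[X_1,X_1] = ((-2.75)·(-2.75) + (-0.75)·(-0.75) + (2.25)·(2.25) + (1.25)·(1.25)) / 3 = 14.75/3 = 4.9167
  S[X_1,X_2] = ((-2.75)·(-4.25) + (-0.75)·(0.75) + (2.25)·(1.75) + (1.25)·(1.75)) / 3 = 17.25/3 = 5.75
  S[X_2,X_2] = ((-4.25)·(-4.25) + (0.75)·(0.75) + (1.75)·(1.75) + (1.75)·(1.75)) / 3 = 24.75/3 = 8.25

S is symmetric (S[j,i] = S[i,j]). Assembling:

S = [[4.9167, 5.75],
 [5.75, 8.25]]


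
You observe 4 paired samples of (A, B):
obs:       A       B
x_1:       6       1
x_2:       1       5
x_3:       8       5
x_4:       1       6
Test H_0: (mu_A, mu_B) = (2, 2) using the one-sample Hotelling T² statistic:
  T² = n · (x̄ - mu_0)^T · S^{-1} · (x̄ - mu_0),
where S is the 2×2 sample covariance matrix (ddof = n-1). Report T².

Step 1 — sample mean vector:
  mean(A) = (6 + 1 + 8 + 1) / 4 = 16/4 = 4
  mean(B) = (1 + 5 + 5 + 6) / 4 = 17/4 = 4.25
  x̄ = (4, 4.25),  deviation x̄ - mu_0 = (4, 4.25) - (2, 2) = (2, 2.25).

Step 2 — sample covariance matrix, S[i,j] = (1/(n-1)) · Σ_k (x_{k,i} - mean_i) · (x_{k,j} - mean_j), divisor n-1 = 3:
  S[A,A] = ((2)·(2) + (-3)·(-3) + (4)·(4) + (-3)·(-3)) / 3 = 38/3 = 12.6667
  S[A,B] = ((2)·(-3.25) + (-3)·(0.75) + (4)·(0.75) + (-3)·(1.75)) / 3 = -11/3 = -3.6667
  S[B,B] = ((-3.25)·(-3.25) + (0.75)·(0.75) + (0.75)·(0.75) + (1.75)·(1.75)) / 3 = 14.75/3 = 4.9167
  S = [[12.6667, -3.6667],
 [-3.6667, 4.9167]].

Step 3 — invert S. det(S) = 12.6667·4.9167 - (-3.6667)² = 48.8333.
  S^{-1} = (1/det) · [[d, -b], [-b, a]] = [[0.1007, 0.0751],
 [0.0751, 0.2594]].

Step 4 — quadratic form (x̄ - mu_0)^T · S^{-1} · (x̄ - mu_0):
  S^{-1} · (x̄ - mu_0) = (0.3703, 0.7338),
  (x̄ - mu_0)^T · [...] = (2)·(0.3703) + (2.25)·(0.7338) = 2.3916.

Step 5 — scale by n: T² = 4 · 2.3916 = 9.5666.

T² ≈ 9.5666


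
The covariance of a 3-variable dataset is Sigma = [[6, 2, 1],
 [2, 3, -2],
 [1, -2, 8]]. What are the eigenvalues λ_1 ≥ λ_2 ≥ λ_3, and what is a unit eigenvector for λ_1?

Step 1 — characteristic polynomial p(λ) = det(λI - Sigma) = λ³ - tr·λ² + c_1·λ - det, where tr = trace, c_1 = sum of the principal 2×2 minors, det = det(Sigma):
  tr = 6 + 3 + 8 = 17,
  c_1 = (6·3 - (2)²) + (6·8 - (1)²) + (3·8 - (-2)²) = 14 + 47 + 20 = 81,
  det = 6·(3·8 - (-2)²) - (2)·((2)·8 - (-2)·(1)) + (1)·((2)·(-2) - 3·(1)) = 6·(20) - (2)·(18) + (1)·(-7) = 77.
  So p(λ) = λ³ - 17λ² + 81λ - 77.
Step 2 — look for an integer root (rational root theorem: any rational root is an integer divisor of 77). Testing λ = 7:
  p(7) = 343 - 833 + 567 - 77 = 0  ✓
  Dividing out (λ - 7): p(λ) = (λ - 7)(λ² - 10λ + 11).
Step 3 — remaining eigenvalues from the quadratic λ² - 10λ + 11 = 0:
  Δ = 10² - 4·11 = 100 - 44 = 56,  λ = (10 ± √56)/2 = (10 ± 7.4833)/2 ≈ 8.7417 or 1.2583.
  Sorted: λ_1 = 8.7417,  λ_2 = 7,  λ_3 = 1.2583  (check: sum = 17 = tr ✓).

Step 4 — unit eigenvector for λ_1 ≈ 8.7417: v spans the null space of (Sigma - λ_1 I), whose rows are
  r_1 = (-2.7417, 2, 1),  r_2 = (2, -5.7417, -2),  r_3 = (1, -2, -0.7417).
  v is orthogonal to every row, so take v ∝ r_1 × r_2 = ((2)·(-2) - (1)·(-5.7417), (1)·(2) - (-2.7417)·(-2), (-2.7417)·(-5.7417) - (2)·(2)) ≈ (1.7417, -3.4833, 11.7417).
  Let u = (1.7417, -3.4833, 11.7417).
  ||u|| = √((1.7417)² + (-3.4833)² + (11.7417)²) = √(153.0334) ≈ 12.3707,  v_1 = u/||u|| ≈ (0.1408, -0.2816, 0.9492) (||v_1|| = 1).

λ_1 = 8.7417,  λ_2 = 7,  λ_3 = 1.2583;  v_1 ≈ (0.1408, -0.2816, 0.9492)
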